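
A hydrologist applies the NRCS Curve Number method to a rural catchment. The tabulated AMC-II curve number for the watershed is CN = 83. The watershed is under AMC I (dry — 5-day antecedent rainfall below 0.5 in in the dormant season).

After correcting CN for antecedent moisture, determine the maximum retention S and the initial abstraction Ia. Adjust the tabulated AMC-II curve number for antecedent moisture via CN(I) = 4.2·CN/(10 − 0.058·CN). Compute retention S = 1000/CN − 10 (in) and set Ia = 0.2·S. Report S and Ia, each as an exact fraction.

S = 8500/1743 in ≈ 4.877 in; Ia = 1700/1743 in ≈ 0.975 in

Adjust CN=83 to AMC I: 4.2·83/(10 − 0.058·83) → (1743/5) ÷ (2593/500) = 174300/2593 ≈ 67.219
Retention S: 1000/CN − 10 with CN=67.219 → S = 8500/1743 ≈ 4.877 in
Ia = 0.2·(8500/1743) = 1700/1743 in ≈ 0.975 in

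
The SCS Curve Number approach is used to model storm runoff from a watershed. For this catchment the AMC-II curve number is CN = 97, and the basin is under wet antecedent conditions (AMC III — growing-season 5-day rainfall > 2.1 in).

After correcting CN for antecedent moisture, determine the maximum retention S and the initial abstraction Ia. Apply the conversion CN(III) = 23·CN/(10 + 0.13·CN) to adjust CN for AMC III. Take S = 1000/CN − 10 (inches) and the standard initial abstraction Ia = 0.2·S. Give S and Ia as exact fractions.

S = 300/2231 in ≈ 0.134 in; Ia = 60/2231 in ≈ 0.027 in

Wet (AMC III): CN(III) = 23·97/(10 + 0.13·97) = 2231/(2261/100) = 223100/2261 ≈ 98.673
Max retention: S = 1000/(223100/2261) − 10 = 300/2231 in (≈ 0.134 in)
Ia = 0.2S: 0.2·0.134 = 0.027 in (exactly 60/2231)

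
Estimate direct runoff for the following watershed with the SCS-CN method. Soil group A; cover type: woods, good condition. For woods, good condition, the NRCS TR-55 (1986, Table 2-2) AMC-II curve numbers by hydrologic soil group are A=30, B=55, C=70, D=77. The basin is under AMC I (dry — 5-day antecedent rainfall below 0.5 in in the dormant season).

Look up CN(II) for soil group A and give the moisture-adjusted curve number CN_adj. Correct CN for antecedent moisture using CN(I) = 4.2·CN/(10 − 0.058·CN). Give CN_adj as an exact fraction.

NRCS table: woods, good condition, soil group A → CN(II) = 30
CN(I) from CN(II)=30: (4.2·30)/(10 − 0.058·30) = 900/59 ≈ 15.254

CN_adj = 900/59 ≈ 15.254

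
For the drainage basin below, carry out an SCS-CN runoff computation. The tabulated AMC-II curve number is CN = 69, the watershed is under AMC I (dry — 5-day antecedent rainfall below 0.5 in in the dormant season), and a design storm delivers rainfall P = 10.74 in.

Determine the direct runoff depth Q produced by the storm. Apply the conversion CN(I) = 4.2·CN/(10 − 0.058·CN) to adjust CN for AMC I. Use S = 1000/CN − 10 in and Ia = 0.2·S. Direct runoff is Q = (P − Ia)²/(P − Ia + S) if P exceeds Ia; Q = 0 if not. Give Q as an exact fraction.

Q = 388269810769/101293286850 in ≈ 3.833 in

Adjust CN=69 to AMC I: 4.2·69/(10 − 0.058·69) → (1449/5) ÷ (2999/500) = 144900/2999 ≈ 48.316
Retention S: 1000/CN − 10 with CN=48.316 → S = 15500/1449 ≈ 10.697 in
Initial abstraction Ia = S/5 = (15500/1449)/5 = 3100/1449 ≈ 2.139 in
Since P=10.740 > Ia=2.139: effective rainfall P−Ia = 623113/72450 in
Q: (623113/72450)² ÷ (1398113/72450) = 388269810769/101293286850 in (≈ 3.833 in)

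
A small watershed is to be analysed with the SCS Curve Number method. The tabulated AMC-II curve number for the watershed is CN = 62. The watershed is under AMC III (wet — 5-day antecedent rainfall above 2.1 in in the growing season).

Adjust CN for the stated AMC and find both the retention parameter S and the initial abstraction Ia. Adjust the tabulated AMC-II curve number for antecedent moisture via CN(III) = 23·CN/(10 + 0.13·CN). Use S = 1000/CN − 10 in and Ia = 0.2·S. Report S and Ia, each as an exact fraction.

Adjust CN=62 to AMC III: 23·62/(10 + 0.13·62) → 1426 ÷ (903/50) = 71300/903 ≈ 78.959
Max retention: S = 1000/(71300/903) − 10 = 1900/713 in (≈ 2.665 in)
Initial abstraction Ia = S/5 = (1900/713)/5 = 380/713 ≈ 0.533 in

S = 1900/713 in ≈ 2.665 in; Ia = 380/713 in ≈ 0.533 in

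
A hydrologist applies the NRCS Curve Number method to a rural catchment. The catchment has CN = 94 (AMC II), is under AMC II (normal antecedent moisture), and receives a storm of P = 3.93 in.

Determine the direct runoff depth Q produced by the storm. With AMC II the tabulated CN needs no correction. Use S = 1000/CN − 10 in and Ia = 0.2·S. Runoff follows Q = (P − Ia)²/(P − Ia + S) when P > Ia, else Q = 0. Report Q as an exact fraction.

Q = 35485849/10899300 in ≈ 3.256 in

CN(II) = 94; AMC II needs no correction.
S = 1000/94 − 10 = 30/47 in ≈ 0.638 in
Ia = 0.2S: 0.2·0.638 = 0.128 in (exactly 6/47)
P − Ia = 3.930 − 0.128 = 17871/4700 ≈ 3.802 in (> 0, runoff occurs)
Q = (17871/4700)²/((17871/4700) + 30/47) = (319372641/22090000)/(20871/4700) = 35485849/10899300 in ≈ 3.256 in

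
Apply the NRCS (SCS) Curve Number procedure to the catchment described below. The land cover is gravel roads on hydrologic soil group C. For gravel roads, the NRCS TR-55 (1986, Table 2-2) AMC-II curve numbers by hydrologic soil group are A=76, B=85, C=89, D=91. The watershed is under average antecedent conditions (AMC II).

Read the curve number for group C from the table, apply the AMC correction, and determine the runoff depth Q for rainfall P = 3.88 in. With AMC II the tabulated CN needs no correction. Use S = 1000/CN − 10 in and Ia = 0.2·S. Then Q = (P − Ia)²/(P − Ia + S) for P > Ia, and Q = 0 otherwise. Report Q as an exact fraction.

NRCS table: gravel roads, soil group C → CN(II) = 89
CN(II) = 89; AMC II needs no correction.
S = 1000/89 − 10 = 110/89 in ≈ 1.236 in
Initial abstraction Ia = S/5 = (110/89)/5 = 22/89 ≈ 0.247 in
P − Ia = 3.880 − 0.247 = 8083/2225 ≈ 3.633 in (> 0, runoff occurs)
Runoff Q = (P−Ia)²/(P−Ia+S) = (3.633)²/(3.633+1.236) = 65334889/24103425 ≈ 2.711 in

Q = 65334889/24103425 in ≈ 2.711 in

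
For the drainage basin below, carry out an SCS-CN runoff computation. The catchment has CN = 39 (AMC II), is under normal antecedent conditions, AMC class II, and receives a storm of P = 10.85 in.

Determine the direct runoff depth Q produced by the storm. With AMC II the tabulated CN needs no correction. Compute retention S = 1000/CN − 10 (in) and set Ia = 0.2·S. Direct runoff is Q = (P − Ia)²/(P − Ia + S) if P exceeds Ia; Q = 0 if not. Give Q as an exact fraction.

CN(II) = 39; AMC II needs no correction.
S = 1000/39 − 10 = 610/39 in ≈ 15.641 in
Ia = 0.2S: 0.2·15.641 = 3.128 in (exactly 122/39)
Excess rainfall: 10.850 − 3.128 = 7.722 in; P > Ia so Q > 0
Q: (6023/780)² ÷ (18223/780) = 36276529/14213940 in (≈ 2.552 in)

Q = 36276529/14213940 in ≈ 2.552 in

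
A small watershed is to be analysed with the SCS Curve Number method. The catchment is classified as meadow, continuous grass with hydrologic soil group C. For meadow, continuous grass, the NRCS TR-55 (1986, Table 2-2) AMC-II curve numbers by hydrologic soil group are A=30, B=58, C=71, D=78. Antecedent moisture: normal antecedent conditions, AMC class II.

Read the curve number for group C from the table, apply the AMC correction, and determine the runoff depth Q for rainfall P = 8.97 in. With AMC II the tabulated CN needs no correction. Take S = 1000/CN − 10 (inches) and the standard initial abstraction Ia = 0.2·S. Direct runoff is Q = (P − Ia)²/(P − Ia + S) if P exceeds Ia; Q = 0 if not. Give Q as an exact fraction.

NRCS table: meadow, continuous grass, soil group C → CN(II) = 71
Average conditions: CN = 71 (no AMC adjustment).
S = 1000/71 − 10 = 290/71 in ≈ 4.085 in
Initial abstraction Ia = S/5 = (290/71)/5 = 58/71 ≈ 0.817 in
P − Ia = 8.970 − 0.817 = 57887/7100 ≈ 8.153 in (> 0, runoff occurs)
Runoff Q = (P−Ia)²/(P−Ia+S) = (8.153)²/(8.153+4.085) = 3350904769/616897700 ≈ 5.432 in

Q = 3350904769/616897700 in ≈ 5.432 in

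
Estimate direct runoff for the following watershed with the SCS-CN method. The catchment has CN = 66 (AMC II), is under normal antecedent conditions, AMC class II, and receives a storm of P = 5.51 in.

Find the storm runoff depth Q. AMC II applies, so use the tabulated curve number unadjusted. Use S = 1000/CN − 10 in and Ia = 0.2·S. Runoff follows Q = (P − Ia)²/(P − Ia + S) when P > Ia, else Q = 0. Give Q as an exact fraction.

Average conditions: CN = 66 (no AMC adjustment).
S = 1000/66 − 10 = 170/33 in ≈ 5.152 in
Initial abstraction Ia = S/5 = (170/33)/5 = 34/33 ≈ 1.030 in
Excess rainfall: 5.510 − 1.030 = 4.480 in; P > Ia so Q > 0
Q: (14783/3300)² ÷ (31783/3300) = 218537089/104883900 in (≈ 2.084 in)

Q = 218537089/104883900 in ≈ 2.084 in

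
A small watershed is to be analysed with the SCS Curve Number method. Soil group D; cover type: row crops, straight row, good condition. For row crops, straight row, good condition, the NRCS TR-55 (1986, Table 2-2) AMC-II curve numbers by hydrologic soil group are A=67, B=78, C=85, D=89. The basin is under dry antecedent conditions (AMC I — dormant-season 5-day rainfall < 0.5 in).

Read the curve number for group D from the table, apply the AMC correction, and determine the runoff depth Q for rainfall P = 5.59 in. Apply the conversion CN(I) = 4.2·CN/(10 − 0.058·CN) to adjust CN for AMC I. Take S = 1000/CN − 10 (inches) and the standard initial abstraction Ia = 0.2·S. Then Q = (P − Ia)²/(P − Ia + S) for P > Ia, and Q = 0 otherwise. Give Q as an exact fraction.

NRCS table: row crops, straight row, good condition, soil group D → CN(II) = 89
Dry (AMC I): CN(I) = 4.2·89/(10 − 0.058·89) = (1869/5)/(2419/500) = 186900/2419 ≈ 77.263
Max retention: S = 1000/(186900/2419) − 10 = 5500/1869 in (≈ 2.943 in)
Ia = 0.2S: 0.2·2.943 = 0.589 in (exactly 1100/1869)
P − Ia = 5.590 − 0.589 = 934771/186900 ≈ 5.001 in (> 0, runoff occurs)
Runoff Q = (P−Ia)²/(P−Ia+S) = (5.001)²/(5.001+2.943) = 873796822441/277503699900 ≈ 3.149 in

Q = 873796822441/277503699900 in ≈ 3.149 in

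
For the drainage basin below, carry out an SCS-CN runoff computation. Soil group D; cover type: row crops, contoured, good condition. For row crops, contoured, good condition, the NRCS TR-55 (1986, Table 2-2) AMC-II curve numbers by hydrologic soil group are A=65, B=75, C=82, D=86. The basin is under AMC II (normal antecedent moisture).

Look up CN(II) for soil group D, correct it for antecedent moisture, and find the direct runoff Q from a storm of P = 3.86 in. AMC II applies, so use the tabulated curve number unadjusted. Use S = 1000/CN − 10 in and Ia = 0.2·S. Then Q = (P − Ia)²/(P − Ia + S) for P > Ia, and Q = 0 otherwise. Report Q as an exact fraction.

NRCS table: row crops, contoured, good condition, soil group D → CN(II) = 86
Average conditions: CN = 86 (no AMC adjustment).
Retention S: 1000/CN − 10 with CN=86.000 → S = 70/43 ≈ 1.628 in
Ia = 0.2·(70/43) = 14/43 in ≈ 0.326 in
Excess rainfall: 3.860 − 0.326 = 3.534 in; P > Ia so Q > 0
Q: (7599/2150)² ÷ (11099/2150) = 57744801/23862850 in (≈ 2.420 in)

Q = 57744801/23862850 in ≈ 2.420 in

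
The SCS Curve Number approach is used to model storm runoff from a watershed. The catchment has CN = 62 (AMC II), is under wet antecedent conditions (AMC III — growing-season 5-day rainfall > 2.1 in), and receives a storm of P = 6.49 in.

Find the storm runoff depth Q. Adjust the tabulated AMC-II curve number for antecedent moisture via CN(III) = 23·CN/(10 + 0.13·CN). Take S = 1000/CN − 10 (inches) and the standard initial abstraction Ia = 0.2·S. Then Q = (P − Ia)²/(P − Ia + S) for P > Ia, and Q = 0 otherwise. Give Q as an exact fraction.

Q = 180401519169/43830748100 in ≈ 4.116 in

Adjust CN=62 to AMC III: 23·62/(10 + 0.13·62) → 1426 ÷ (903/50) = 71300/903 ≈ 78.959
Max retention: S = 1000/(71300/903) − 10 = 1900/713 in (≈ 2.665 in)
Initial abstraction Ia = S/5 = (1900/713)/5 = 380/713 ≈ 0.533 in
P − Ia = 6.490 − 0.533 = 424737/71300 ≈ 5.957 in (> 0, runoff occurs)
Q = (424737/71300)²/((424737/71300) + 1900/713) = (180401519169/5083690000)/(614737/71300) = 180401519169/43830748100 in ≈ 4.116 in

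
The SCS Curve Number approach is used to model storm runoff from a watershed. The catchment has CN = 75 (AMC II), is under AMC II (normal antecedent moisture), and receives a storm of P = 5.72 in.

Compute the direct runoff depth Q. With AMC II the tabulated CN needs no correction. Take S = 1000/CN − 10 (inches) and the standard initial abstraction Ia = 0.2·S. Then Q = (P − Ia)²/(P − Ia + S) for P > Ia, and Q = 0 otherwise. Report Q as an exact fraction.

AMC II — tabulated CN = 75 applies directly.
Max retention: S = 1000/75 − 10 = 10/3 in (≈ 3.333 in)
Ia = 0.2S: 0.2·3.333 = 0.667 in (exactly 2/3)
Since P=5.720 > Ia=0.667: effective rainfall P−Ia = 379/75 in
Q = (379/75)²/((379/75) + 10/3) = (143641/5625)/(629/75) = 143641/47175 in ≈ 3.045 in

Q = 143641/47175 in ≈ 3.045 in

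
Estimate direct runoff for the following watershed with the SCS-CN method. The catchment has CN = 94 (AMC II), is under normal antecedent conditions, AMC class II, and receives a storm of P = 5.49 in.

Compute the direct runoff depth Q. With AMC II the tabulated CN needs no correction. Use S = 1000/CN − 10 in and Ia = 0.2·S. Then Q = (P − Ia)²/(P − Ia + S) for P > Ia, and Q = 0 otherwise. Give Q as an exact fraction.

CN(II) = 94; AMC II needs no correction.
Max retention: S = 1000/94 − 10 = 30/47 in (≈ 0.638 in)
Ia = 0.2S: 0.2·0.638 = 0.128 in (exactly 6/47)
Since P=5.490 > Ia=0.128: effective rainfall P−Ia = 25203/4700 in
Runoff Q = (P−Ia)²/(P−Ia+S) = (5.362)²/(5.362+0.638) = 211730403/44184700 ≈ 4.792 in

Q = 211730403/44184700 in ≈ 4.792 in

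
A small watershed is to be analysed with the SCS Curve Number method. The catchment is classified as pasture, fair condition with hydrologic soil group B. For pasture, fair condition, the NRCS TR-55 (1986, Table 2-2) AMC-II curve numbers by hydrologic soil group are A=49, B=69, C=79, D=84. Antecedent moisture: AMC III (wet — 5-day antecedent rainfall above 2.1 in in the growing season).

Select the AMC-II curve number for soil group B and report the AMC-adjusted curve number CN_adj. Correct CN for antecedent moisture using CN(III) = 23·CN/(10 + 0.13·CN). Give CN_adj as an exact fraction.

NRCS table: pasture, fair condition, soil group B → CN(II) = 69
Adjust CN=69 to AMC III: 23·69/(10 + 0.13·69) → 1587 ÷ (1897/100) = 158700/1897 ≈ 83.658

CN_adj = 158700/1897 ≈ 83.658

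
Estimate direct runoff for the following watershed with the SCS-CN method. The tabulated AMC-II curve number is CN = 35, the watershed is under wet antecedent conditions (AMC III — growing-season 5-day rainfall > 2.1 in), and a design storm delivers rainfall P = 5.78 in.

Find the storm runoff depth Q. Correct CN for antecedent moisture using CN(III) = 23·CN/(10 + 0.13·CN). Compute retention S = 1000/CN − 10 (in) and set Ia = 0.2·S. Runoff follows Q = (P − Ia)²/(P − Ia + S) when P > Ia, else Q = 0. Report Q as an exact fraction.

Q = 1124193841/793158450 in ≈ 1.417 in

Adjust CN=35 to AMC III: 23·35/(10 + 0.13·35) → 805 ÷ (291/20) = 16100/291 ≈ 55.326
Retention S: 1000/CN − 10 with CN=55.326 → S = 1300/161 ≈ 8.075 in
Ia = 0.2S: 0.2·8.075 = 1.615 in (exactly 260/161)
Excess rainfall: 5.780 − 1.615 = 4.165 in; P > Ia so Q > 0
Q: (33529/8050)² ÷ (98529/8050) = 1124193841/793158450 in (≈ 1.417 in)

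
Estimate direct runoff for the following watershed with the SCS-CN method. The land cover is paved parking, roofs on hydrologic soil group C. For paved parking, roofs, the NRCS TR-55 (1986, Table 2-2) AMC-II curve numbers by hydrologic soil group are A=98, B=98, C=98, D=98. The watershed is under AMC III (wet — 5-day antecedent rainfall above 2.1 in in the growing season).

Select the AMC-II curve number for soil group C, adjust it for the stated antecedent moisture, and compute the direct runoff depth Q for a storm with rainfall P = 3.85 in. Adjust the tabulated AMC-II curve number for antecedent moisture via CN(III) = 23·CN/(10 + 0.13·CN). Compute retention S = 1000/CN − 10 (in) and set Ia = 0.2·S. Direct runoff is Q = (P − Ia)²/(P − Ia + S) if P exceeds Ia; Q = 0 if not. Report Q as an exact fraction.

NRCS table: paved parking, roofs, soil group C → CN(II) = 98
Wet (AMC III): CN(III) = 23·98/(10 + 0.13·98) = 2254/(1137/50) = 112700/1137 ≈ 99.120
Max retention: S = 1000/(112700/1137) − 10 = 100/1127 in (≈ 0.089 in)
Ia = 0.2·(100/1127) = 20/1127 in ≈ 0.018 in
Excess rainfall: 3.850 − 0.018 = 3.832 in; P > Ia so Q > 0
Q: (86379/22540)² ÷ (88379/22540) = 7461331641/1992062660 in (≈ 3.746 in)

Q = 7461331641/1992062660 in ≈ 3.746 in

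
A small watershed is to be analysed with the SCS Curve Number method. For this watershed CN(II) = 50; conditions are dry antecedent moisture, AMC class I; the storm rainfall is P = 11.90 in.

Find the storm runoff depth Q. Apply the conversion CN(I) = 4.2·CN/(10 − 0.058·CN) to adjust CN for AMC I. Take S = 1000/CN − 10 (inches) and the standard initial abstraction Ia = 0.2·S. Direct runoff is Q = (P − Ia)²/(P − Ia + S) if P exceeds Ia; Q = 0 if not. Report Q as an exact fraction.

Q = 2247001/1364790 in ≈ 1.646 in

CN(I) from CN(II)=50: (4.2·50)/(10 − 0.058·50) = 2100/71 ≈ 29.577
S = 1000/(2100/71) − 10 = 500/21 in ≈ 23.810 in
Ia = 0.2·(500/21) = 100/21 in ≈ 4.762 in
Excess rainfall: 11.900 − 4.762 = 7.138 in; P > Ia so Q > 0
Q: (1499/210)² ÷ (6499/210) = 2247001/1364790 in (≈ 1.646 in)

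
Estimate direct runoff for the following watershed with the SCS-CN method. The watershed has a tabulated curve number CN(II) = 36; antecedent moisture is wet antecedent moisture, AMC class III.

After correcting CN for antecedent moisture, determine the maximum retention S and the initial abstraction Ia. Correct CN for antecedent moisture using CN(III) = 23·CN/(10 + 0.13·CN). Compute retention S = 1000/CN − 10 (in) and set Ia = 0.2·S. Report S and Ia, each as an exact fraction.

Wet (AMC III): CN(III) = 23·36/(10 + 0.13·36) = 828/(367/25) = 20700/367 ≈ 56.403
Max retention: S = 1000/(20700/367) − 10 = 1600/207 in (≈ 7.729 in)
Ia = 0.2S: 0.2·7.729 = 1.546 in (exactly 320/207)

S = 1600/207 in ≈ 7.729 in; Ia = 320/207 in ≈ 1.546 in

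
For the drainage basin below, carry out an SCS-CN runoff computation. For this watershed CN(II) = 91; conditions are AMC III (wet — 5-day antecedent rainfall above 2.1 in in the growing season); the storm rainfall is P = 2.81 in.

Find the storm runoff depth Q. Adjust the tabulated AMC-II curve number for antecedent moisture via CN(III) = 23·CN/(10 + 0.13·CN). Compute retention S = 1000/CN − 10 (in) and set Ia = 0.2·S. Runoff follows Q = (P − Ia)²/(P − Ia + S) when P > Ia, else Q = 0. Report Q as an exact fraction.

Q = 325051637689/138165836900 in ≈ 2.353 in

CN(III) from CN(II)=91: (23·91)/(10 + 0.13·91) = 209300/2183 ≈ 95.877
S = 1000/(209300/2183) − 10 = 900/2093 in ≈ 0.430 in
Ia = 0.2·(900/2093) = 180/2093 in ≈ 0.086 in
Since P=2.810 > Ia=0.086: effective rainfall P−Ia = 570133/209300 in
Q: (570133/209300)² ÷ (660133/209300) = 325051637689/138165836900 in (≈ 2.353 in)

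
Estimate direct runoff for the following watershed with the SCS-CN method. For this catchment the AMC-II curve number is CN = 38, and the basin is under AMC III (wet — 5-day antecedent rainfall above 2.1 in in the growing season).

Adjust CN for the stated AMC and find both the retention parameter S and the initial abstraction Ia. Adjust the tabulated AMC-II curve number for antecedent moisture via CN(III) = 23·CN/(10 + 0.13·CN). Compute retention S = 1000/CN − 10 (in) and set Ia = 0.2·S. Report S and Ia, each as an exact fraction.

Adjust CN=38 to AMC III: 23·38/(10 + 0.13·38) → 874 ÷ (747/50) = 43700/747 ≈ 58.501
Retention S: 1000/CN − 10 with CN=58.501 → S = 3100/437 ≈ 7.094 in
Initial abstraction Ia = S/5 = (3100/437)/5 = 620/437 ≈ 1.419 in

S = 3100/437 in ≈ 7.094 in; Ia = 620/437 in ≈ 1.419 in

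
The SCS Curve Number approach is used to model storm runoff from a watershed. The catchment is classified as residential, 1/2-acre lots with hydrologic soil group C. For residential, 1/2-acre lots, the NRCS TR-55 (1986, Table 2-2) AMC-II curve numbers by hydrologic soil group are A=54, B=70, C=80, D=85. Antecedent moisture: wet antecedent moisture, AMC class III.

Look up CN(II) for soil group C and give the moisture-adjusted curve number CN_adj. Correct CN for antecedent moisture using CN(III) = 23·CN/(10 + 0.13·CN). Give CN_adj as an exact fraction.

CN_adj = 4600/51 ≈ 90.196

NRCS table: residential, 1/2-acre lots, soil group C → CN(II) = 80
Wet (AMC III): CN(III) = 23·80/(10 + 0.13·80) = 1840/(102/5) = 4600/51 ≈ 90.196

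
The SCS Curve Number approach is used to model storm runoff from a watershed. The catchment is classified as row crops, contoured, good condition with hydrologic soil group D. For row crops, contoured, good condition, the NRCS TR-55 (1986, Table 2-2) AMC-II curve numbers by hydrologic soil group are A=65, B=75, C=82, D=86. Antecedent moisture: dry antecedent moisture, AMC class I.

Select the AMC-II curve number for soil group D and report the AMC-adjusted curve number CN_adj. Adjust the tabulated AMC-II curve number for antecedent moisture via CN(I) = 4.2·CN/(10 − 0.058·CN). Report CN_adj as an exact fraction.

CN_adj = 12900/179 ≈ 72.067

NRCS table: row crops, contoured, good condition, soil group D → CN(II) = 86
Adjust CN=86 to AMC I: 4.2·86/(10 − 0.058·86) → (1806/5) ÷ (1253/250) = 12900/179 ≈ 72.067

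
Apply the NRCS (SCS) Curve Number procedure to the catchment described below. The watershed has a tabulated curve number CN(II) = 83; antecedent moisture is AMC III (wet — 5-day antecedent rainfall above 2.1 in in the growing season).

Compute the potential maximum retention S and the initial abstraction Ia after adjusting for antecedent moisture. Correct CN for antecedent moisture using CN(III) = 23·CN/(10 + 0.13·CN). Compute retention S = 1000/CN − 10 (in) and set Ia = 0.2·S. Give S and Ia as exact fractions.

S = 1700/1909 in ≈ 0.891 in; Ia = 340/1909 in ≈ 0.178 in

CN(III) from CN(II)=83: (23·83)/(10 + 0.13·83) = 190900/2079 ≈ 91.823
S = 1000/(190900/2079) − 10 = 1700/1909 in ≈ 0.891 in
Initial abstraction Ia = S/5 = (1700/1909)/5 = 340/1909 ≈ 0.178 in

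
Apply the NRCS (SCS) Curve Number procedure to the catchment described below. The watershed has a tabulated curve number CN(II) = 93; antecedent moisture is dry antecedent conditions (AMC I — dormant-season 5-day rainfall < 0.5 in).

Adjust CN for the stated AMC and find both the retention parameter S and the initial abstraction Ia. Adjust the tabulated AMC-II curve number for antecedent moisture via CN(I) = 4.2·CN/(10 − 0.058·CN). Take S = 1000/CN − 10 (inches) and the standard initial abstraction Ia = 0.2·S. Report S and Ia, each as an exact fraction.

S = 500/279 in ≈ 1.792 in; Ia = 100/279 in ≈ 0.358 in

Dry (AMC I): CN(I) = 4.2·93/(10 − 0.058·93) = (1953/5)/(2303/500) = 27900/329 ≈ 84.802
S = 1000/(27900/329) − 10 = 500/279 in ≈ 1.792 in
Ia = 0.2·(500/279) = 100/279 in ≈ 0.358 in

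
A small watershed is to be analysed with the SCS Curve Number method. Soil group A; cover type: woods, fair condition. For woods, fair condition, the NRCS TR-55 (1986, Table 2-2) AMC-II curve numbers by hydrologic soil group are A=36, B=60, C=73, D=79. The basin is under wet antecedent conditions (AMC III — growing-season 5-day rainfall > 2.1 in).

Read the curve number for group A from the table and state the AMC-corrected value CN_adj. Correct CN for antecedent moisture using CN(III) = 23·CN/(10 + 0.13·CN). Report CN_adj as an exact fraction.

NRCS table: woods, fair condition, soil group A → CN(II) = 36
Wet (AMC III): CN(III) = 23·36/(10 + 0.13·36) = 828/(367/25) = 20700/367 ≈ 56.403

CN_adj = 20700/367 ≈ 56.403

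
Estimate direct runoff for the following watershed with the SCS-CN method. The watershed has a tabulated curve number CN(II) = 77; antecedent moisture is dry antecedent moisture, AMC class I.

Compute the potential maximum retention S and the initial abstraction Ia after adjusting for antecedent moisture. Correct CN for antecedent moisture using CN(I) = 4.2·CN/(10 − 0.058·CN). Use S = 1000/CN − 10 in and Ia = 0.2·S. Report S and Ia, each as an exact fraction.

S = 11500/1617 in ≈ 7.112 in; Ia = 2300/1617 in ≈ 1.422 in

Adjust CN=77 to AMC I: 4.2·77/(10 − 0.058·77) → (1617/5) ÷ (2767/500) = 161700/2767 ≈ 58.439
S = 1000/(161700/2767) − 10 = 11500/1617 in ≈ 7.112 in
Initial abstraction Ia = S/5 = (11500/1617)/5 = 2300/1617 ≈ 1.422 in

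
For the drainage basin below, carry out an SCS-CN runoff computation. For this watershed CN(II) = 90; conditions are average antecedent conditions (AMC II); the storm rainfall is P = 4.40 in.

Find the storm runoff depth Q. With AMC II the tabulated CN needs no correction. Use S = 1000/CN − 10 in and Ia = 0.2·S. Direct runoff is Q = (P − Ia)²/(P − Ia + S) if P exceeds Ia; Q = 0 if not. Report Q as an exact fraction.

CN(II) = 90; AMC II needs no correction.
Retention S: 1000/CN − 10 with CN=90.000 → S = 10/9 ≈ 1.111 in
Ia = 0.2S: 0.2·1.111 = 0.222 in (exactly 2/9)
Since P=4.400 > Ia=0.222: effective rainfall P−Ia = 188/45 in
Q: (188/45)² ÷ (238/45) = 17672/5355 in (≈ 3.300 in)

Q = 17672/5355 in ≈ 3.300 in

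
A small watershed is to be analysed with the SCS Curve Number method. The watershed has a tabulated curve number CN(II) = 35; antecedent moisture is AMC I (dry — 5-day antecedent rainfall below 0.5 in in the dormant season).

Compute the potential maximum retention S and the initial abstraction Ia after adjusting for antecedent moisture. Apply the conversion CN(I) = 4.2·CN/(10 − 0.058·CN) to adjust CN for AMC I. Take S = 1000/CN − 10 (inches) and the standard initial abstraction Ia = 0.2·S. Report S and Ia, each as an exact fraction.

S = 6500/147 in ≈ 44.218 in; Ia = 1300/147 in ≈ 8.844 in

CN(I) from CN(II)=35: (4.2·35)/(10 − 0.058·35) = 14700/797 ≈ 18.444
Max retention: S = 1000/(14700/797) − 10 = 6500/147 in (≈ 44.218 in)
Ia = 0.2S: 0.2·44.218 = 8.844 in (exactly 1300/147)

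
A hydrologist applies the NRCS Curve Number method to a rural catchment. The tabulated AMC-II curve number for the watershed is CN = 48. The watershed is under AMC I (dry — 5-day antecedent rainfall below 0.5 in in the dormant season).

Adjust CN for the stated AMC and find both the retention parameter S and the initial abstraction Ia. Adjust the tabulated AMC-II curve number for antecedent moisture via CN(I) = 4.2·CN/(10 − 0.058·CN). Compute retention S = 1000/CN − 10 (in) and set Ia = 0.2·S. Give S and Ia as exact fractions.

S = 1625/63 in ≈ 25.794 in; Ia = 325/63 in ≈ 5.159 in

Adjust CN=48 to AMC I: 4.2·48/(10 − 0.058·48) → (1008/5) ÷ (902/125) = 12600/451 ≈ 27.938
Max retention: S = 1000/(12600/451) − 10 = 1625/63 in (≈ 25.794 in)
Initial abstraction Ia = S/5 = (1625/63)/5 = 325/63 ≈ 5.159 in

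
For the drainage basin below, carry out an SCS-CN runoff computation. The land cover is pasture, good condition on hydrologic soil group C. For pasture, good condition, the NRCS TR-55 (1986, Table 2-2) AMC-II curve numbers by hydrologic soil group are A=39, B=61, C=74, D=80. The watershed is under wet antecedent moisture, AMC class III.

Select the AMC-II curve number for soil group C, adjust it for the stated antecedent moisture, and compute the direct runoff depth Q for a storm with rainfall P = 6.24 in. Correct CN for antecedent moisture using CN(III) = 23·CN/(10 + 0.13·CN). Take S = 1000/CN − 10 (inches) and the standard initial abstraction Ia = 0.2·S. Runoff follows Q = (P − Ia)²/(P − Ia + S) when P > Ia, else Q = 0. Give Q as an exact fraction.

NRCS table: pasture, good condition, soil group C → CN(II) = 74
Wet (AMC III): CN(III) = 23·74/(10 + 0.13·74) = 1702/(981/50) = 85100/981 ≈ 86.748
S = 1000/(85100/981) − 10 = 1300/851 in ≈ 1.528 in
Ia = 0.2·(1300/851) = 260/851 in ≈ 0.306 in
P − Ia = 6.240 − 0.306 = 126256/21275 ≈ 5.934 in (> 0, runoff occurs)
Q = (126256/21275)²/((126256/21275) + 1300/851) = (15940577536/452625625)/(158756/21275) = 306549568/64952575 in ≈ 4.720 in

Q = 306549568/64952575 in ≈ 4.720 in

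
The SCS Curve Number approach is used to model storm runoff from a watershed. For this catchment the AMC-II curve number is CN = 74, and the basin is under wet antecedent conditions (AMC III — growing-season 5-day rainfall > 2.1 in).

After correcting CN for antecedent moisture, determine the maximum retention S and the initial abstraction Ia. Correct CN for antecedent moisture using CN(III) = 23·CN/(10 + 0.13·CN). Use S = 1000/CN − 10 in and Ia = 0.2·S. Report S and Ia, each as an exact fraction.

Adjust CN=74 to AMC III: 23·74/(10 + 0.13·74) → 1702 ÷ (981/50) = 85100/981 ≈ 86.748
S = 1000/(85100/981) − 10 = 1300/851 in ≈ 1.528 in
Initial abstraction Ia = S/5 = (1300/851)/5 = 260/851 ≈ 0.306 in

S = 1300/851 in ≈ 1.528 in; Ia = 260/851 in ≈ 0.306 in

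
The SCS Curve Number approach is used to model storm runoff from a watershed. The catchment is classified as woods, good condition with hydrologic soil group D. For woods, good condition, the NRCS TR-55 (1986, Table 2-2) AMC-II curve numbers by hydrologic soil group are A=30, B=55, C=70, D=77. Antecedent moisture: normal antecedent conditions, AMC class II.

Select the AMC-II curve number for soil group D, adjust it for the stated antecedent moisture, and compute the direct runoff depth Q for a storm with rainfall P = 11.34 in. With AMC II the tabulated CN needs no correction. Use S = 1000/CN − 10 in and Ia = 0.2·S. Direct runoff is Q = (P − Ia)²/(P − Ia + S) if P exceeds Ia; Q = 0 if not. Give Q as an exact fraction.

Q = 1710566881/203507150 in ≈ 8.405 in

NRCS table: woods, good condition, soil group D → CN(II) = 77
CN(II) = 77; AMC II needs no correction.
Retention S: 1000/CN − 10 with CN=77.000 → S = 230/77 ≈ 2.987 in
Ia = 0.2·(230/77) = 46/77 in ≈ 0.597 in
P − Ia = 11.340 − 0.597 = 41359/3850 ≈ 10.743 in (> 0, runoff occurs)
Q = (41359/3850)²/((41359/3850) + 230/77) = (1710566881/14822500)/(52859/3850) = 1710566881/203507150 in ≈ 8.405 in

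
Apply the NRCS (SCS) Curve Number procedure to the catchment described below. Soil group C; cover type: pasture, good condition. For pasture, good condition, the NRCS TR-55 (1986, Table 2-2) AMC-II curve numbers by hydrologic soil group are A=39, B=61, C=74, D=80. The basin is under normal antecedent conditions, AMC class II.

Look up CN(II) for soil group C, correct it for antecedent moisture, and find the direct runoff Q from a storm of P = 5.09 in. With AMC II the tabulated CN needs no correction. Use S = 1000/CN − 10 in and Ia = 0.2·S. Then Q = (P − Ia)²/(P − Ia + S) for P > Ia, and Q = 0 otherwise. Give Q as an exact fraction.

Q = 263510289/108162100 in ≈ 2.436 in

NRCS table: pasture, good condition, soil group C → CN(II) = 74
CN(II) = 74; AMC II needs no correction.
Retention S: 1000/CN − 10 with CN=74.000 → S = 130/37 ≈ 3.514 in
Ia = 0.2·(130/37) = 26/37 in ≈ 0.703 in
Excess rainfall: 5.090 − 0.703 = 4.387 in; P > Ia so Q > 0
Q: (16233/3700)² ÷ (29233/3700) = 263510289/108162100 in (≈ 2.436 in)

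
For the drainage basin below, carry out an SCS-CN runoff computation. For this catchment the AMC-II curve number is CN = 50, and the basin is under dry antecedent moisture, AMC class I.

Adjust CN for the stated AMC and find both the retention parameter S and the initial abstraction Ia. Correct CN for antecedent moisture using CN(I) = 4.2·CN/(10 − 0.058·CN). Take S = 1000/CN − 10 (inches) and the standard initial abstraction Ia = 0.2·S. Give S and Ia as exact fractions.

CN(I) from CN(II)=50: (4.2·50)/(10 − 0.058·50) = 2100/71 ≈ 29.577
Max retention: S = 1000/(2100/71) − 10 = 500/21 in (≈ 23.810 in)
Ia = 0.2·(500/21) = 100/21 in ≈ 4.762 in

S = 500/21 in ≈ 23.810 in; Ia = 100/21 in ≈ 4.762 in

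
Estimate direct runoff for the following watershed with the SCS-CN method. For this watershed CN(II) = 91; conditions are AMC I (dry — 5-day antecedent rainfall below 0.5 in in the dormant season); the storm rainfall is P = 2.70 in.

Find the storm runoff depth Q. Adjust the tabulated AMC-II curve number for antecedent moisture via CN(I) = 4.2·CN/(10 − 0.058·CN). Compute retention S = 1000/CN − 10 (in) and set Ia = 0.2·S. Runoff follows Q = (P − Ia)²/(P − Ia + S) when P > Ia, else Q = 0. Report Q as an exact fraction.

Adjust CN=91 to AMC I: 4.2·91/(10 − 0.058·91) → (1911/5) ÷ (2361/500) = 63700/787 ≈ 80.940
Retention S: 1000/CN − 10 with CN=80.940 → S = 1500/637 ≈ 2.355 in
Initial abstraction Ia = S/5 = (1500/637)/5 = 300/637 ≈ 0.471 in
Since P=2.700 > Ia=0.471: effective rainfall P−Ia = 14199/6370 in
Runoff Q = (P−Ia)²/(P−Ia+S) = (2.229)²/(2.229+2.355) = 67203867/61999210 ≈ 1.084 in

Q = 67203867/61999210 in ≈ 1.084 in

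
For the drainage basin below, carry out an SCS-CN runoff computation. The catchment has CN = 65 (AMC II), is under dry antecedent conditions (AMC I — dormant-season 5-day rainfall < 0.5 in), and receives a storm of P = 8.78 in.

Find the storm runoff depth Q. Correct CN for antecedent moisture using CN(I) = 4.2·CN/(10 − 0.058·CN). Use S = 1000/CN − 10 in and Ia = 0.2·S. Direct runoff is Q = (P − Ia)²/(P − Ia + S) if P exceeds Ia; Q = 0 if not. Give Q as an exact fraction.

CN(I) from CN(II)=65: (4.2·65)/(10 − 0.058·65) = 3900/89 ≈ 43.820
Retention S: 1000/CN − 10 with CN=43.820 → S = 500/39 ≈ 12.821 in
Ia = 0.2S: 0.2·12.821 = 2.564 in (exactly 100/39)
Since P=8.780 > Ia=2.564: effective rainfall P−Ia = 12121/1950 in
Runoff Q = (P−Ia)²/(P−Ia+S) = (6.216)²/(6.216+12.821) = 146918641/72385950 ≈ 2.030 in

Q = 146918641/72385950 in ≈ 2.030 in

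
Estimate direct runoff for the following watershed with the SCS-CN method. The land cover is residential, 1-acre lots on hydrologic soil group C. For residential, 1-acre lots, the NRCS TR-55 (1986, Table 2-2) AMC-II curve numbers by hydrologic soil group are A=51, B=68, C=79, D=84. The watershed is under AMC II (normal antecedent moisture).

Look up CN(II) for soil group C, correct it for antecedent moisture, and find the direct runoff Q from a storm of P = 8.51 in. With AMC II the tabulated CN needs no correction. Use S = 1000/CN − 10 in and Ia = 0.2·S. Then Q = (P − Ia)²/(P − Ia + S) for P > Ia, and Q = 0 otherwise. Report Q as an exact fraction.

NRCS table: residential, 1-acre lots, soil group C → CN(II) = 79
CN(II) = 79; AMC II needs no correction.
Retention S: 1000/CN − 10 with CN=79.000 → S = 210/79 ≈ 2.658 in
Initial abstraction Ia = S/5 = (210/79)/5 = 42/79 ≈ 0.532 in
Excess rainfall: 8.510 − 0.532 = 7.978 in; P > Ia so Q > 0
Q = (63029/7900)²/((63029/7900) + 210/79) = (3972654841/62410000)/(84029/7900) = 3972654841/663829100 in ≈ 5.984 in

Q = 3972654841/663829100 in ≈ 5.984 in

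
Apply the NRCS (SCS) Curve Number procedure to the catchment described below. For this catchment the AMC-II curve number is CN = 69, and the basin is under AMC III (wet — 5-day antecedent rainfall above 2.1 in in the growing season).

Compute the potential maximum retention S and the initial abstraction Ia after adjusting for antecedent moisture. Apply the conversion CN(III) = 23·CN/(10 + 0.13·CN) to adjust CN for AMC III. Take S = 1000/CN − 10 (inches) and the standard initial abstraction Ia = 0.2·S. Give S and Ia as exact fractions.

S = 3100/1587 in ≈ 1.953 in; Ia = 620/1587 in ≈ 0.391 in

CN(III) from CN(II)=69: (23·69)/(10 + 0.13·69) = 158700/1897 ≈ 83.658
S = 1000/(158700/1897) − 10 = 3100/1587 in ≈ 1.953 in
Ia = 0.2·(3100/1587) = 620/1587 in ≈ 0.391 in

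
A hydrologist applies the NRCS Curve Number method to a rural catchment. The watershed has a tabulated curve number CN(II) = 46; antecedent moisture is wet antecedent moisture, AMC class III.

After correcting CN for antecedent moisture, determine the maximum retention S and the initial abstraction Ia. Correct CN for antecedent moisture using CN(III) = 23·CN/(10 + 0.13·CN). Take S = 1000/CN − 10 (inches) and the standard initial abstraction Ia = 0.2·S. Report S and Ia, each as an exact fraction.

S = 2700/529 in ≈ 5.104 in; Ia = 540/529 in ≈ 1.021 in

Wet (AMC III): CN(III) = 23·46/(10 + 0.13·46) = 1058/(799/50) = 52900/799 ≈ 66.208
S = 1000/(52900/799) − 10 = 2700/529 in ≈ 5.104 in
Ia = 0.2S: 0.2·5.104 = 1.021 in (exactly 540/529)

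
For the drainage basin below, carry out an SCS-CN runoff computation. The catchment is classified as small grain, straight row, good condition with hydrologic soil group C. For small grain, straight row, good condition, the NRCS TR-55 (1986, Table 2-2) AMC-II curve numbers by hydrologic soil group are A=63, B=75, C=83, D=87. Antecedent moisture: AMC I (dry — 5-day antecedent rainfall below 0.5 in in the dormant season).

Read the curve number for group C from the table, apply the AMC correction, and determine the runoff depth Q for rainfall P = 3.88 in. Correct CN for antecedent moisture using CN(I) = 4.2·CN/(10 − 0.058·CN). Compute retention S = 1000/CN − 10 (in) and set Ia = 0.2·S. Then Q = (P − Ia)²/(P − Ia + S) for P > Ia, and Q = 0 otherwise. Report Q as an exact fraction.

Q = 16020218041/14775018825 in ≈ 1.084 in

NRCS table: small grain, straight row, good condition, soil group C → CN(II) = 83
Adjust CN=83 to AMC I: 4.2·83/(10 − 0.058·83) → (1743/5) ÷ (2593/500) = 174300/2593 ≈ 67.219
Max retention: S = 1000/(174300/2593) − 10 = 8500/1743 in (≈ 4.877 in)
Ia = 0.2S: 0.2·4.877 = 0.975 in (exactly 1700/1743)
P − Ia = 3.880 − 0.975 = 126571/43575 ≈ 2.905 in (> 0, runoff occurs)
Q: (126571/43575)² ÷ (339071/43575) = 16020218041/14775018825 in (≈ 1.084 in)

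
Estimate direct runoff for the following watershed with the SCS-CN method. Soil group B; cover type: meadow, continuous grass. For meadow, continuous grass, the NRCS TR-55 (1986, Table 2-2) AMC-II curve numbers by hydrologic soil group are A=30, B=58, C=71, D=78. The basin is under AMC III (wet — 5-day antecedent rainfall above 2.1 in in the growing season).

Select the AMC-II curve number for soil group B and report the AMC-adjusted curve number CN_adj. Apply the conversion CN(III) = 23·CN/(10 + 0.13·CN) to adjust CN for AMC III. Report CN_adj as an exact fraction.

NRCS table: meadow, continuous grass, soil group B → CN(II) = 58
Adjust CN=58 to AMC III: 23·58/(10 + 0.13·58) → 1334 ÷ (877/50) = 66700/877 ≈ 76.055

CN_adj = 66700/877 ≈ 76.055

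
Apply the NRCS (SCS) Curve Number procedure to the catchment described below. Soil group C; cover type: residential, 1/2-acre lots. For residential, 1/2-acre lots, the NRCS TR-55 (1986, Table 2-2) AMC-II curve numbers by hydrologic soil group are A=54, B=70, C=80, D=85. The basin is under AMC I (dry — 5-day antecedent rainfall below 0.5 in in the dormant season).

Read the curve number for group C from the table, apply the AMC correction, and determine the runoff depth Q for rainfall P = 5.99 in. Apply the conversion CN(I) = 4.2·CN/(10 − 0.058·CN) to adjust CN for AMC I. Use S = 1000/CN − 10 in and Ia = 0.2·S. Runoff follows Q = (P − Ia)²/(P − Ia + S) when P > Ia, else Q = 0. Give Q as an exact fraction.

Q = 101586241/47415900 in ≈ 2.142 in

NRCS table: residential, 1/2-acre lots, soil group C → CN(II) = 80
Dry (AMC I): CN(I) = 4.2·80/(10 − 0.058·80) = 336/(134/25) = 4200/67 ≈ 62.687
S = 1000/(4200/67) − 10 = 125/21 in ≈ 5.952 in
Initial abstraction Ia = S/5 = (125/21)/5 = 25/21 ≈ 1.190 in
P − Ia = 5.990 − 1.190 = 10079/2100 ≈ 4.800 in (> 0, runoff occurs)
Q = (10079/2100)²/((10079/2100) + 125/21) = (101586241/4410000)/(22579/2100) = 101586241/47415900 in ≈ 2.142 in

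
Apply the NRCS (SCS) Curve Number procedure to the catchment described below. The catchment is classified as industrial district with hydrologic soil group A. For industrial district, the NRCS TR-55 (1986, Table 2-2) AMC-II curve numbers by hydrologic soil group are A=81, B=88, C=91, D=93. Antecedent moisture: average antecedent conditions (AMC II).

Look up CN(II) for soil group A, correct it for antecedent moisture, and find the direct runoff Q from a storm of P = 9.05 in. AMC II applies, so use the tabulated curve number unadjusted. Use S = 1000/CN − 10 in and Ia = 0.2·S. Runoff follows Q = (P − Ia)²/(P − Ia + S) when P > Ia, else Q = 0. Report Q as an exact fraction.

NRCS table: industrial district, soil group A → CN(II) = 81
CN(II) = 81; AMC II needs no correction.
S = 1000/81 − 10 = 190/81 in ≈ 2.346 in
Ia = 0.2S: 0.2·2.346 = 0.469 in (exactly 38/81)
Since P=9.050 > Ia=0.469: effective rainfall P−Ia = 13901/1620 in
Runoff Q = (P−Ia)²/(P−Ia+S) = (8.581)²/(8.581+2.346) = 193237801/28675620 ≈ 6.739 in

Q = 193237801/28675620 in ≈ 6.739 in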